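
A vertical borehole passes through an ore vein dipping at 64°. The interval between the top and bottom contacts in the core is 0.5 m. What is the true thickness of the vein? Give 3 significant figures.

0.219 m

True thickness t = h · cos(dip) = 0.5 × cos 64°
t = 0.5 × 0.4384 = 0.219 m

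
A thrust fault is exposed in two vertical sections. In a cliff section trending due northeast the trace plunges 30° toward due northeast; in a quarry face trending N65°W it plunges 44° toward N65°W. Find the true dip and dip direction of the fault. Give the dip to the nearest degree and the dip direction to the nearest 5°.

Represent each trace as a vector plunging at its apparent dip toward its trend (east-north-up frame): v₁ = (0.612, 0.612, -0.500), v₂ = (-0.652, 0.304, -0.695).
The plane normal is n = v₁ × v₂ ∝ (-0.273, 0.751, 0.585).
Dip δ = arctan(|n_h|/n_z) = arctan(0.800/0.585) = 53.8°.
Dip direction = atan2(-0.273, 0.751) = 340° (azimuth of n's horizontal projection).

true dip 54°, dip direction 340°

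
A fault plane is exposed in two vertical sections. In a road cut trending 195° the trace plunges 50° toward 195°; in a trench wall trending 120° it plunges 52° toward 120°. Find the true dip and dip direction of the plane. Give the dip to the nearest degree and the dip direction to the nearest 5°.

true dip 57°, dip direction 155°

Each apparent-dip line lies in the plane. As unit vectors (x east, y north, z up), v₁ plunges 50°→195° and v₂ plunges 52°→120°.
The plane normal is n = v₁ × v₂ ∝ (0.253, -0.540, 0.382).
True dip = arccos(n_z / |n|) = arccos(0.5398) = 57.3°.
Dip direction = atan2(0.253, -0.540) = 155° (azimuth of n's horizontal projection).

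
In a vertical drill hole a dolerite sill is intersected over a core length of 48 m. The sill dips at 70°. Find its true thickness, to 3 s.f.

16.4 m

True thickness t = h · cos(dip) = 48 × cos 70°
t = 48 × 0.3420 = 16.417 m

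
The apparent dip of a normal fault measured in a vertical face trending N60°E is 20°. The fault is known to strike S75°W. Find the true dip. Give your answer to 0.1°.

54.6°

The section is 15° from the strike.
tan δ = tan α / sin β = tan 20° / sin 15° = 0.3640 / 0.2588 = 1.4063
true dip = arctan 1.4063 = 54.58°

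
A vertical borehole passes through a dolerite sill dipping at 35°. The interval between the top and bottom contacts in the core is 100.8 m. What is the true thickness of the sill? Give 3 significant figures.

True thickness t = h · cos(dip) = 100.8 × cos 35°
t = 100.8 × 0.8192 = 82.571 m

82.6 m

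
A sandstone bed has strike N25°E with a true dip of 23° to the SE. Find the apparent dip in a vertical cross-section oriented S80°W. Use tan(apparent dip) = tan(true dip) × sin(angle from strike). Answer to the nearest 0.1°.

Angle between strike (N25°E) and section (S80°W): β = 55°.
tan α = tan 23° × sin 55° = 0.4245 × 0.8192 = 0.3477
α = arctan(0.3477) = 19.17°

19.2°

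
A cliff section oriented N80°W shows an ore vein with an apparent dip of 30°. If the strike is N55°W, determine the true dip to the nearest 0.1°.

The section is 25° from the strike.
tan(true dip) = tan 30° / sin 25° = 1.3661
δ = arctan(1.3661) = 53.80°

53.8°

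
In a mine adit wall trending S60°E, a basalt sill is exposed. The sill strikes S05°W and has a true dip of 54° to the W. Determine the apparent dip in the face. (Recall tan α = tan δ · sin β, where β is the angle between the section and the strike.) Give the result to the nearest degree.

51°

The section lies 65° from the strike.
tan(apparent dip) = tan 54° · sin 65° = 1.2474
α = arctan(1.2474) = 51.28°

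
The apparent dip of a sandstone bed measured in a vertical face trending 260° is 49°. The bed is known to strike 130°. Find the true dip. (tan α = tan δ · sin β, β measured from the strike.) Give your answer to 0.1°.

56.3°

β = acute angle between strike 130° and section 260° = 50°.
tan δ = tan α / sin β = tan 49° / sin 50° = 1.1504 / 0.7660 = 1.5017
true dip = arctan 1.5017 = 56.34°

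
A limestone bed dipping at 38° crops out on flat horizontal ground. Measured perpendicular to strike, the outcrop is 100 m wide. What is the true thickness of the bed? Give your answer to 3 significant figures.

True thickness t = w · sin(dip) = 100 × sin 38°
t = 100 × 0.6157 = 61.566 m

61.6 m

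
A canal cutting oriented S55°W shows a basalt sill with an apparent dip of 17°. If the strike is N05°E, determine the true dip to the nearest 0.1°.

21.8°

The section is 50° from the strike.
tan δ = tan α / sin β = tan 17° / sin 50° = 0.3057 / 0.7660 = 0.3991
true dip = arctan 0.3991 = 21.76°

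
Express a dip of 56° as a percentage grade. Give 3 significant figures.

148%

grade % = 100 × tan 56° = 100 × 1.4826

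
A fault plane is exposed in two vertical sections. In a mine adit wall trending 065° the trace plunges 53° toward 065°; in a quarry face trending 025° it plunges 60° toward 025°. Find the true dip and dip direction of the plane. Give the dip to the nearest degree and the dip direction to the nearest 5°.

true dip 60°, dip direction 025°

The two traces are lines in the plane: v₁ = (sin 65°·cos 53°, cos 65°·cos 53°, −sin 53°), v₂ = (sin 25°·cos 60°, cos 25°·cos 60°, −sin 60°).
The plane normal is n = v₁ × v₂ ∝ (0.142, 0.304, 0.193).
Dip δ = arctan(|n_h|/n_z) = arctan(0.335/0.193) = 60.0°.
Dip direction = atan2(0.142, 0.304) = 25° (azimuth of n's horizontal projection).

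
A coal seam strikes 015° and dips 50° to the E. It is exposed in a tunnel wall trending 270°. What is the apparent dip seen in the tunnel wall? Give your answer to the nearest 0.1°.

49.0°

The section lies 75° from the strike.
tan α = tan 50° × sin 75° = 1.1918 × 0.9659 = 1.1511
α = arctan(1.1511) = 49.02°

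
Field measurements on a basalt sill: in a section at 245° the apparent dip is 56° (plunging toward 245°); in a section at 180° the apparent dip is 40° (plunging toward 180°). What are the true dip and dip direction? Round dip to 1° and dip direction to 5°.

The two traces are lines in the plane: v₁ = (sin 245°·cos 56°, cos 245°·cos 56°, −sin 56°), v₂ = (sin 180°·cos 40°, cos 180°·cos 40°, −sin 40°).
Cross product v₁ × v₂ gives the pole to the plane: n ∝ (-0.483, -0.326, 0.388).
tan δ = √(n_x²+n_y²)/n_z = 0.583/0.388, so δ = 56.3°.
The horizontal component of n points toward azimuth atan2(n_x, n_y) = 236°, the dip direction.

true dip 56°, dip direction 235°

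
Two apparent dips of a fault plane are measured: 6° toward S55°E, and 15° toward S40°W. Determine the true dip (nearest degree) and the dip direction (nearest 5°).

true dip 17°, dip direction 195°

The two traces are lines in the plane: v₁ = (sin 125°·cos 6°, cos 125°·cos 6°, −sin 6°), v₂ = (sin 220°·cos 15°, cos 220°·cos 15°, −sin 15°).
n = v₁ × v₂ = (-0.070, -0.276, 0.957) (taken with n_z > 0).
tan δ = √(n_x²+n_y²)/n_z = 0.285/0.957, so δ = 16.6°.
Dip direction = atan2(-0.070, -0.276) = 194° (azimuth of n's horizontal projection).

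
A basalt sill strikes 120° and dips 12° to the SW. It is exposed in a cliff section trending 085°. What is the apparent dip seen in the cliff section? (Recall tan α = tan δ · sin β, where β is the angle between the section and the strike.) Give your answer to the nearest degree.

The strike is 120° and the section trends 085°; the acute angle between them is β = 35°.
tan α = tan 12° × sin 35° = 0.2126 × 0.5736 = 0.1219
α = arctan(0.1219) = 6.95°

7°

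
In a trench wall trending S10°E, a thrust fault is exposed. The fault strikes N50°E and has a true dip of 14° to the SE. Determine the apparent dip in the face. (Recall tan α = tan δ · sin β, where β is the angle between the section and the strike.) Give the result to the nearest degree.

12°

The section lies 60° from the strike.
tan(apparent dip) = tan 14° · sin 60° = 0.2159
apparent dip = arctan 0.2159 = 12.18°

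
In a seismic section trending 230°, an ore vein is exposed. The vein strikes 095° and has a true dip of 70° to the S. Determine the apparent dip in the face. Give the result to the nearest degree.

63°

The strike is 095° and the section trends 230°; the acute angle between them is β = 45°.
tan α = tan 70° × sin 45° = 2.7475 × 0.7071 = 1.9428
apparent dip = arctan 1.9428 = 62.76°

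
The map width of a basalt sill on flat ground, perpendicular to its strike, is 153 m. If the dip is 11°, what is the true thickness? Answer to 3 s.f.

29.2 m

True thickness t = w · sin(dip) = 153 × sin 11°
t = 153 × 0.1908 = 29.194 m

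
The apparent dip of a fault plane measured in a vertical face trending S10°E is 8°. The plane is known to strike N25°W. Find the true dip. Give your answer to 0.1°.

The section is 15° from the strike.
tan(true dip) = tan 8° / sin 15° = 0.5430
true dip = arctan 0.5430 = 28.50°

28.5°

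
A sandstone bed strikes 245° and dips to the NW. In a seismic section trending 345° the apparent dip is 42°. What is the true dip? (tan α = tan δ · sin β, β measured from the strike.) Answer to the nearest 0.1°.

42.4°

β = acute angle between strike 245° and section 345° = 80°.
tan δ = tan α / sin β = tan 42° / sin 80° = 0.9004 / 0.9848 = 0.9143
δ = arctan(0.9143) = 42.44°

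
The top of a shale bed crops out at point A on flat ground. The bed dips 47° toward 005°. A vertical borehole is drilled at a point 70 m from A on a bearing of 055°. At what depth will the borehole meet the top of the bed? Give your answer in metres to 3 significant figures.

The hole lies 50° from the dip direction, so the down-dip offset is 70 × cos 50° = 45.00 m.
Depth = down-dip offset × tan(dip) = 45.00 × tan 47° = 45.00 × 1.0724
Depth = 48.25 m

48.3 m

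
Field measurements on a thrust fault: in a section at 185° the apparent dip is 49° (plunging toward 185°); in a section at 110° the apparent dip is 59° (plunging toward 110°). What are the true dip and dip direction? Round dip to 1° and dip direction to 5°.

true dip 61°, dip direction 135°

The two traces are lines in the plane: v₁ = (sin 185°·cos 49°, cos 185°·cos 49°, −sin 49°), v₂ = (sin 110°·cos 59°, cos 110°·cos 59°, −sin 59°).
Cross product v₁ × v₂ gives the pole to the plane: n ∝ (0.427, -0.414, 0.326).
True dip = arccos(n_z / |n|) = arccos(0.4809) = 61.3°.
Dip direction = azimuth of (n_x, n_y) = atan2(0.427, -0.414) = 134°.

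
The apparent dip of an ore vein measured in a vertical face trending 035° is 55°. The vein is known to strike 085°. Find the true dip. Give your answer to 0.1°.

The section is 50° from the strike.
tan δ = tan α / sin β = tan 55° / sin 50° = 1.4281 / 0.7660 = 1.8643
δ = arctan(1.8643) = 61.79°

61.8°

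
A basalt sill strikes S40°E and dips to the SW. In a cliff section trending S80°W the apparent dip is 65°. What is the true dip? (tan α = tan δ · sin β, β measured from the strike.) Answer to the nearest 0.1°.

68.0°

β = acute angle between strike S40°E and section S80°W = 60°.
tan(true dip) = tan 65° / sin 60° = 2.4763
δ = arctan(2.4763) = 68.01°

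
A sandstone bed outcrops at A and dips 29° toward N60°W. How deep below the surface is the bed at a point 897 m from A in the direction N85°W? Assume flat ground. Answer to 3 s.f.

The hole lies 25° from the dip direction, so the down-dip offset is 897 × cos 25° = 812.96 m.
Depth = down-dip offset × tan(dip) = 812.96 × tan 29° = 812.96 × 0.5543
Depth = 450.63 m

451 m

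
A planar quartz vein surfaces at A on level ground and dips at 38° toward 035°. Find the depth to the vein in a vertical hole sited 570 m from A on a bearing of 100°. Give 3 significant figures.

The hole lies 65° from the dip direction, so the down-dip offset is 570 × cos 65° = 240.89 m.
Depth = down-dip offset × tan(dip) = 240.89 × tan 38° = 240.89 × 0.7813
Depth = 188.21 m

188 m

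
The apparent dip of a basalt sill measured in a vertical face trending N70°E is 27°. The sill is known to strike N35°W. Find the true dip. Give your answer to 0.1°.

The section is 75° from the strike.
tan δ = tan α / sin β = tan 27° / sin 75° = 0.5095 / 0.9659 = 0.5275
true dip = arctan 0.5275 = 27.81°

27.8°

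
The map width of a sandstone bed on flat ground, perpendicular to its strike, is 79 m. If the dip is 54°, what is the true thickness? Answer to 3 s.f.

63.9 m

True thickness t = w · sin(dip) = 79 × sin 54°
t = 79 × 0.8090 = 63.912 m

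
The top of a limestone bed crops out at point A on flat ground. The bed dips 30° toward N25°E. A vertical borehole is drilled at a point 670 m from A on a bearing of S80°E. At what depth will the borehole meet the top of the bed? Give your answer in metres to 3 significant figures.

The hole lies 75° from the dip direction, so the down-dip offset is 670 × cos 75° = 173.41 m.
Depth = down-dip offset × tan(dip) = 173.41 × tan 30° = 173.41 × 0.5774
Depth = 100.12 m

100 m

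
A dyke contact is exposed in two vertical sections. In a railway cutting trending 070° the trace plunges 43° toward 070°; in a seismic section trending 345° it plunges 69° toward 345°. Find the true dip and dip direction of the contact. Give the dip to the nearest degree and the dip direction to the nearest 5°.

true dip 70°, dip direction 000°

Each apparent-dip line lies in the plane. As unit vectors (x east, y north, z up), v₁ plunges 43°→070° and v₂ plunges 69°→345°.
Cross product v₁ × v₂ gives the pole to the plane: n ∝ (0.003, 0.705, 0.261).
tan δ = √(n_x²+n_y²)/n_z = 0.705/0.261, so δ = 69.7°.
Dip direction = atan2(0.003, 0.705) = 0° (azimuth of n's horizontal projection).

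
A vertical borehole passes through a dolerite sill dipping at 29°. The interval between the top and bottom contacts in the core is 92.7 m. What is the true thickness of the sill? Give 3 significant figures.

True thickness t = h · cos(dip) = 92.7 × cos 29°
t = 92.7 × 0.8746 = 81.077 m

81.1 m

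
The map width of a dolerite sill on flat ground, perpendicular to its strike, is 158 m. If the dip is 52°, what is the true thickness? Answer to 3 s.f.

125 m

True thickness t = w · sin(dip) = 158 × sin 52°
t = 158 × 0.7880 = 124.506 m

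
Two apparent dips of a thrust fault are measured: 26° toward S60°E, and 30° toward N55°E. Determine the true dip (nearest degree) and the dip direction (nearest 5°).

Each apparent-dip line lies in the plane. As unit vectors (x east, y north, z up), v₁ plunges 26°→S60°E and v₂ plunges 30°→N55°E.
The plane normal is n = v₁ × v₂ ∝ (0.442, 0.078, 0.705).
Dip δ = arctan(|n_h|/n_z) = arctan(0.449/0.705) = 32.5°.
Dip direction = atan2(0.442, 0.078) = 80° (azimuth of n's horizontal projection).

true dip 32°, dip direction 080°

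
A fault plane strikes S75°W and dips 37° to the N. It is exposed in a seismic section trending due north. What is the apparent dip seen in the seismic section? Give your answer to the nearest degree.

36°

The section lies 75° from the strike.
tan(apparent dip) = tan 37° · sin 75° = 0.7279
apparent dip = arctan 0.7279 = 36.05°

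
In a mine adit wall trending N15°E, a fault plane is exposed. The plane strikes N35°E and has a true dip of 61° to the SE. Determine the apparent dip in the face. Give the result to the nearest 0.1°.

31.7°

Angle between strike (N35°E) and section (N15°E): β = 20°.
tan(apparent dip) = tan 61° · sin 20° = 0.6170
α = arctan(0.6170) = 31.68°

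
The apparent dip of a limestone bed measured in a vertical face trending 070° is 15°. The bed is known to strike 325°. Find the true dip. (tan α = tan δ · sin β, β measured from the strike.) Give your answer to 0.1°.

15.5°

The section is 75° from the strike.
tan(true dip) = tan 15° / sin 75° = 0.2774
true dip = arctan 0.2774 = 15.50°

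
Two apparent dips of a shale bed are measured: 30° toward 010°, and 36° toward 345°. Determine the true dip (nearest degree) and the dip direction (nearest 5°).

true dip 37°, dip direction 330°

Each apparent-dip line lies in the plane. As unit vectors (x east, y north, z up), v₁ plunges 30°→010° and v₂ plunges 36°→345°.
Cross product v₁ × v₂ gives the pole to the plane: n ∝ (-0.111, 0.193, 0.296).
Dip δ = arctan(|n_h|/n_z) = arctan(0.223/0.296) = 36.9°.
Dip direction = atan2(-0.111, 0.193) = 330° (azimuth of n's horizontal projection).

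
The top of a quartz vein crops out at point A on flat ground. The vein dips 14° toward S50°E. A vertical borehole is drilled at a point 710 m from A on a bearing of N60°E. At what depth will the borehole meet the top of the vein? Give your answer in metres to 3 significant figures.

The hole lies 70° from the dip direction, so the down-dip offset is 710 × cos 70° = 242.83 m.
Depth = down-dip offset × tan(dip) = 242.83 × tan 14° = 242.83 × 0.2493
Depth = 60.55 m

60.5 m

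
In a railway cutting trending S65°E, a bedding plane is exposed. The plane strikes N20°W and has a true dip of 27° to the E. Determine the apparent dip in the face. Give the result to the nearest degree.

20°

The strike is N20°W and the section trends S65°E; the acute angle between them is β = 45°.
tan(apparent dip) = tan 27° · sin 45° = 0.3603
α = arctan(0.3603) = 19.81°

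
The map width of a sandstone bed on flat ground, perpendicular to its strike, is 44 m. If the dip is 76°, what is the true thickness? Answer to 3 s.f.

True thickness t = w · sin(dip) = 44 × sin 76°
t = 44 × 0.9703 = 42.693 m

42.7 m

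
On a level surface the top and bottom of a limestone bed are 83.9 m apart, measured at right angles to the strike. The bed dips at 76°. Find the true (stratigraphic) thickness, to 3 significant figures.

True thickness t = w · sin(dip) = 83.9 × sin 76°
t = 83.9 × 0.9703 = 81.408 m

81.4 m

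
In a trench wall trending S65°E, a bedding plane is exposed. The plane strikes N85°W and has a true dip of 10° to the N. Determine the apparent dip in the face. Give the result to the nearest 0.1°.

3.5°

Angle between strike (N85°W) and section (S65°E): β = 20°.
tan α = tan 10° × sin 20° = 0.1763 × 0.3420 = 0.0603
apparent dip = arctan 0.0603 = 3.45°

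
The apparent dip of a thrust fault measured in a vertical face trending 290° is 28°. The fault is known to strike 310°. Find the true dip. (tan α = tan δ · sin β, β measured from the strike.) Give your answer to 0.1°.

57.2°

β = acute angle between strike 310° and section 290° = 20°.
tan δ = tan α / sin β = tan 28° / sin 20° = 0.5317 / 0.3420 = 1.5546
true dip = arctan 1.5546 = 57.25°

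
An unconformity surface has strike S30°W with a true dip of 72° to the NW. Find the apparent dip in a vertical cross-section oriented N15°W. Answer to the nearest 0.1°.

The section lies 45° from the strike.
tan α = tan 72° × sin 45° = 3.0777 × 0.7071 = 2.1763
α = arctan(2.1763) = 65.32°

65.3°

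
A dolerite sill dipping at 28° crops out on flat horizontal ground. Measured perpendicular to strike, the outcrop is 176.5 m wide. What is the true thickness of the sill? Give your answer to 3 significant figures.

True thickness t = w · sin(dip) = 176.5 × sin 28°
t = 176.5 × 0.4695 = 82.862 m

82.9 m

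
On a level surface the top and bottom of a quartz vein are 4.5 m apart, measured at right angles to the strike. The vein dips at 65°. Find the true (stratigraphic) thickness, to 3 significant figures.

True thickness t = w · sin(dip) = 4.5 × sin 65°
t = 4.5 × 0.9063 = 4.078 m

4.08 m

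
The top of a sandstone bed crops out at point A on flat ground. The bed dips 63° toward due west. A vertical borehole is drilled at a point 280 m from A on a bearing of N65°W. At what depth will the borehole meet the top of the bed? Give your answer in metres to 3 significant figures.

498 m

The hole lies 25° from the dip direction, so the down-dip offset is 280 × cos 25° = 253.77 m.
Depth = down-dip offset × tan(dip) = 253.77 × tan 63° = 253.77 × 1.9626
Depth = 498.04 m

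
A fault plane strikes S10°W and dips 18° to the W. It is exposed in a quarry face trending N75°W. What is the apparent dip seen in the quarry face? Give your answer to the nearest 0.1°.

17.9°

The section lies 85° from the strike.
tan α = tan 18° × sin 85° = 0.3249 × 0.9962 = 0.3237
apparent dip = arctan 0.3237 = 17.94°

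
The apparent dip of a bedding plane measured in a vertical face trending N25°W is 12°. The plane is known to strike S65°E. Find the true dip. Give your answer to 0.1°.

18.3°

β = acute angle between strike S65°E and section N25°W = 40°.
tan(true dip) = tan 12° / sin 40° = 0.3307
true dip = arctan 0.3307 = 18.30°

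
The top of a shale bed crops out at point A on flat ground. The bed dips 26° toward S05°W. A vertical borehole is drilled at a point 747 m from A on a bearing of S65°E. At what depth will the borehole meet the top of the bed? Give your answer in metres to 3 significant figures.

The hole lies 70° from the dip direction, so the down-dip offset is 747 × cos 70° = 255.49 m.
Depth = down-dip offset × tan(dip) = 255.49 × tan 26° = 255.49 × 0.4877
Depth = 124.61 m

125 m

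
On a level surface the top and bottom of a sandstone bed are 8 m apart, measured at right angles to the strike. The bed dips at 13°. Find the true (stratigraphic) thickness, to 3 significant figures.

True thickness t = w · sin(dip) = 8 × sin 13°
t = 8 × 0.2250 = 1.800 m

1.80 m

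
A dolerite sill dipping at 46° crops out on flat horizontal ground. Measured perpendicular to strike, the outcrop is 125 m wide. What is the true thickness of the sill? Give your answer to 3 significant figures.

True thickness t = w · sin(dip) = 125 × sin 46°
t = 125 × 0.7193 = 89.917 m

89.9 m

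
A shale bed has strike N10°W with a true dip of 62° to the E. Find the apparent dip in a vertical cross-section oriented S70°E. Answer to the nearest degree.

The section lies 60° from the strike.
tan(apparent dip) = tan 62° · sin 60° = 1.6288
α = arctan(1.6288) = 58.45°

58°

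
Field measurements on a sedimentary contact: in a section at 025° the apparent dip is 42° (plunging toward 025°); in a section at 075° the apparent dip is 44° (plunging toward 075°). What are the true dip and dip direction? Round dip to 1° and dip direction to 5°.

Each apparent-dip line lies in the plane. As unit vectors (x east, y north, z up), v₁ plunges 42°→025° and v₂ plunges 44°→075°.
Cross product v₁ × v₂ gives the pole to the plane: n ∝ (0.343, 0.247, 0.410).
Dip δ = arctan(|n_h|/n_z) = arctan(0.423/0.410) = 45.9°.
Dip direction = atan2(0.343, 0.247) = 54° (azimuth of n's horizontal projection).

true dip 46°, dip direction 055°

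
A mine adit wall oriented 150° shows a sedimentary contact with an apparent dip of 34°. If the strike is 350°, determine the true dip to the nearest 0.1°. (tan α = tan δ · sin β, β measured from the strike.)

63.1°

β = acute angle between strike 350° and section 150° = 20°.
tan δ = tan α / sin β = tan 34° / sin 20° = 0.6745 / 0.3420 = 1.9721
true dip = arctan 1.9721 = 63.11°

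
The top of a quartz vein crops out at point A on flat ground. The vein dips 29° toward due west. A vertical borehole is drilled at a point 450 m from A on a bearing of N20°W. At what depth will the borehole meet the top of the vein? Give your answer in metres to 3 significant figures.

The hole lies 70° from the dip direction, so the down-dip offset is 450 × cos 70° = 153.91 m.
Depth = down-dip offset × tan(dip) = 153.91 × tan 29° = 153.91 × 0.5543
Depth = 85.31 m

85.3 m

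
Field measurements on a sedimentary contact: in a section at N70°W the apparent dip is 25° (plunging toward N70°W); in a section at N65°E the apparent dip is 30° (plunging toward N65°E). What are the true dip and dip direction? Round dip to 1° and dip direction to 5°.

true dip 54°, dip direction 000°

Represent each trace as a vector plunging at its apparent dip toward its trend (east-north-up frame): v₁ = (-0.852, 0.310, -0.423), v₂ = (0.785, 0.366, -0.500).
The plane normal is n = v₁ × v₂ ∝ (0.000, 0.758, 0.555).
Dip δ = arctan(|n_h|/n_z) = arctan(0.758/0.555) = 53.8°.
Dip direction = azimuth of (n_x, n_y) = atan2(0.000, 0.758) = 0°.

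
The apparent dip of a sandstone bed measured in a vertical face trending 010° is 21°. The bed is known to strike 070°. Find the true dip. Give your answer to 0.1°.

23.9°

β = acute angle between strike 070° and section 010° = 60°.
tan δ = tan α / sin β = tan 21° / sin 60° = 0.3839 / 0.8660 = 0.4432
δ = arctan(0.4432) = 23.91°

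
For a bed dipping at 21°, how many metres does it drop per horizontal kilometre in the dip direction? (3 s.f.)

drop per km = 1000 × tan 21° = 1000 × 0.3839

384 m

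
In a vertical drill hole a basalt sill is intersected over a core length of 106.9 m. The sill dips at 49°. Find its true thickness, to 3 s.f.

True thickness t = h · cos(dip) = 106.9 × cos 49°
t = 106.9 × 0.6561 = 70.133 m

70.1 m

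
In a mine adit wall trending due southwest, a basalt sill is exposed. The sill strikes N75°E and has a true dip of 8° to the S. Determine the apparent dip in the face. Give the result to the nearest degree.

The section lies 30° from the strike.
tan(apparent dip) = tan 8° · sin 30° = 0.0703
α = arctan(0.0703) = 4.02°

4°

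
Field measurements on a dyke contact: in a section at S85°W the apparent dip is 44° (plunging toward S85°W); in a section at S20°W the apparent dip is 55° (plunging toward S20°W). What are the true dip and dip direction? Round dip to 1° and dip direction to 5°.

true dip 56°, dip direction 215°

The two traces are lines in the plane: v₁ = (sin 265°·cos 44°, cos 265°·cos 44°, −sin 44°), v₂ = (sin 200°·cos 55°, cos 200°·cos 55°, −sin 55°).
n = v₁ × v₂ = (-0.323, -0.451, 0.374) (taken with n_z > 0).
True dip = arccos(n_z / |n|) = arccos(0.5591) = 56.0°.
Dip direction = atan2(-0.323, -0.451) = 216° (azimuth of n's horizontal projection).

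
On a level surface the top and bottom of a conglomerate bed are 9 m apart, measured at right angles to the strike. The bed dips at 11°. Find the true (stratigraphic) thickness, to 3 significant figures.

True thickness t = w · sin(dip) = 9 × sin 11°
t = 9 × 0.1908 = 1.717 m

1.72 m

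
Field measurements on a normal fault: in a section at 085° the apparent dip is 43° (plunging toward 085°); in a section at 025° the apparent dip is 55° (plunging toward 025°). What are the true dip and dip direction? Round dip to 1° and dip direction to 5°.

true dip 55°, dip direction 035°

The two traces are lines in the plane: v₁ = (sin 85°·cos 43°, cos 85°·cos 43°, −sin 43°), v₂ = (sin 25°·cos 55°, cos 25°·cos 55°, −sin 55°).
The plane normal is n = v₁ × v₂ ∝ (0.302, 0.431, 0.363).
True dip = arccos(n_z / |n|) = arccos(0.5677) = 55.4°.
Dip direction = atan2(0.302, 0.431) = 35° (azimuth of n's horizontal projection).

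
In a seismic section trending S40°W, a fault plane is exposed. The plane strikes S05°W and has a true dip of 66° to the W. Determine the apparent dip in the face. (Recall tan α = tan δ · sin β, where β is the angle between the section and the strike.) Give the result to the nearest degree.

The section lies 35° from the strike.
tan α = tan 66° × sin 35° = 2.2460 × 0.5736 = 1.2883
α = arctan(1.2883) = 52.18°

52°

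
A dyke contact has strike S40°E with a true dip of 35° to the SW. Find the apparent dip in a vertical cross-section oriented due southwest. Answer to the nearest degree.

The strike is S40°E and the section trends due southwest; the acute angle between them is β = 85°.
tan(apparent dip) = tan 35° · sin 85° = 0.6975
α = arctan(0.6975) = 34.90°

35°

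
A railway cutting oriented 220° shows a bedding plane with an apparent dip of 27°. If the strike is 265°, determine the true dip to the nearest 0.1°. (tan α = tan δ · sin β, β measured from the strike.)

β = acute angle between strike 265° and section 220° = 45°.
tan(true dip) = tan 27° / sin 45° = 0.7206
δ = arctan(0.7206) = 35.78°

35.8°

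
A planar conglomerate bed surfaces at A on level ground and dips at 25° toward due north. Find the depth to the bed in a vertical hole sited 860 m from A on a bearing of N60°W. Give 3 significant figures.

201 m

The hole lies 60° from the dip direction, so the down-dip offset is 860 × cos 60° = 430.00 m.
Depth = down-dip offset × tan(dip) = 430.00 × tan 25° = 430.00 × 0.4663
Depth = 200.51 m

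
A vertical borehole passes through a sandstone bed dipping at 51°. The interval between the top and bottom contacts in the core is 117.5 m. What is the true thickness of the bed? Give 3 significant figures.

True thickness t = h · cos(dip) = 117.5 × cos 51°
t = 117.5 × 0.6293 = 73.945 m

73.9 m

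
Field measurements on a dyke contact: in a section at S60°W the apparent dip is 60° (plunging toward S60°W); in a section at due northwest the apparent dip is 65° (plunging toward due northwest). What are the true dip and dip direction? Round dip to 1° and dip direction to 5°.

true dip 68°, dip direction 285°

Each apparent-dip line lies in the plane. As unit vectors (x east, y north, z up), v₁ plunges 60°→S60°W and v₂ plunges 65°→due northwest.
Cross product v₁ × v₂ gives the pole to the plane: n ∝ (-0.485, 0.134, 0.204).
Dip δ = arctan(|n_h|/n_z) = arctan(0.503/0.204) = 67.9°.
Dip direction = atan2(-0.485, 0.134) = 285° (azimuth of n's horizontal projection).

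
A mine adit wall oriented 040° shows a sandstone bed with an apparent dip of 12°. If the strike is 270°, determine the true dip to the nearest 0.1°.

β = acute angle between strike 270° and section 040° = 50°.
tan(true dip) = tan 12° / sin 50° = 0.2775
true dip = arctan 0.2775 = 15.51°

15.5°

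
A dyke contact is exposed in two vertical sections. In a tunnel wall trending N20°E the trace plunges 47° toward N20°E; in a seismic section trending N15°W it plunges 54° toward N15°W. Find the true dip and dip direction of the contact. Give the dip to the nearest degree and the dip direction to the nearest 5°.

Represent each trace as a vector plunging at its apparent dip toward its trend (east-north-up frame): v₁ = (0.233, 0.641, -0.731), v₂ = (-0.152, 0.568, -0.809).
Cross product v₁ × v₂ gives the pole to the plane: n ∝ (-0.103, 0.300, 0.230).
tan δ = √(n_x²+n_y²)/n_z = 0.317/0.230, so δ = 54.1°.
Dip direction = atan2(-0.103, 0.300) = 341° (azimuth of n's horizontal projection).

true dip 54°, dip direction 340°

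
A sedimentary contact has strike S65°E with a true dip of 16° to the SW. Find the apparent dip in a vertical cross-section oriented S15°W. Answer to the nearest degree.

Angle between strike (S65°E) and section (S15°W): β = 80°.
tan(apparent dip) = tan 16° · sin 80° = 0.2824
apparent dip = arctan 0.2824 = 15.77°

16°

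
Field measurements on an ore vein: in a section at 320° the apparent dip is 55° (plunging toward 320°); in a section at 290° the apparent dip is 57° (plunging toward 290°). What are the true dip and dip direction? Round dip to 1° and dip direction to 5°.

Represent each trace as a vector plunging at its apparent dip toward its trend (east-north-up frame): v₁ = (-0.369, 0.439, -0.819), v₂ = (-0.512, 0.186, -0.839).
Cross product v₁ × v₂ gives the pole to the plane: n ∝ (-0.216, 0.110, 0.156).
tan δ = √(n_x²+n_y²)/n_z = 0.242/0.156, so δ = 57.2°.
Dip direction = azimuth of (n_x, n_y) = atan2(-0.216, 0.110) = 297°.

true dip 57°, dip direction 295°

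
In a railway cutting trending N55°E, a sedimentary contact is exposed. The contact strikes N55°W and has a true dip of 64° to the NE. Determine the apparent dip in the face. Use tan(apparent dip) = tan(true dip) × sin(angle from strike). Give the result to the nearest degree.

63°

Angle between strike (N55°W) and section (N55°E): β = 70°.
tan α = tan 64° × sin 70° = 2.0503 × 0.9397 = 1.9267
α = arctan(1.9267) = 62.57°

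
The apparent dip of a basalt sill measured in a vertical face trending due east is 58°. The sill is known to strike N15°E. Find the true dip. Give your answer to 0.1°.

58.9°

The section is 75° from the strike.
tan δ = tan α / sin β = tan 58° / sin 75° = 1.6003 / 0.9659 = 1.6568
δ = arctan(1.6568) = 58.89°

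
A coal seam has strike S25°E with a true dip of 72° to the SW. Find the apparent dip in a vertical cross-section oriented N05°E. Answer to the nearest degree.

The section lies 30° from the strike.
tan α = tan 72° × sin 30° = 3.0777 × 0.5000 = 1.5388
apparent dip = arctan 1.5388 = 56.98°

57°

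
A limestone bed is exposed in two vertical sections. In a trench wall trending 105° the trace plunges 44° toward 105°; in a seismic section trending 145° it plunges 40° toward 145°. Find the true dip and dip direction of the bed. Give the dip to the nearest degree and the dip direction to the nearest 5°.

The two traces are lines in the plane: v₁ = (sin 105°·cos 44°, cos 105°·cos 44°, −sin 44°), v₂ = (sin 145°·cos 40°, cos 145°·cos 40°, −sin 40°).
n = v₁ × v₂ = (0.316, -0.141, 0.354) (taken with n_z > 0).
Dip δ = arctan(|n_h|/n_z) = arctan(0.346/0.354) = 44.4°.
The horizontal component of n points toward azimuth atan2(n_x, n_y) = 114°, the dip direction.

true dip 44°, dip direction 115°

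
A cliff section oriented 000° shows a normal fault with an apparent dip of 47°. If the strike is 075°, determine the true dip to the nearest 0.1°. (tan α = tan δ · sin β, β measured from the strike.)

48.0°

The section is 75° from the strike.
tan δ = tan α / sin β = tan 47° / sin 75° = 1.0724 / 0.9659 = 1.1102
δ = arctan(1.1102) = 47.99°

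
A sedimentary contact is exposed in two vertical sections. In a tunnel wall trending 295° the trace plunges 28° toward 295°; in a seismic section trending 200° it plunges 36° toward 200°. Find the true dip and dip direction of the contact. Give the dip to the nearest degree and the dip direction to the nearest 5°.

Each apparent-dip line lies in the plane. As unit vectors (x east, y north, z up), v₁ plunges 28°→295° and v₂ plunges 36°→200°.
n = v₁ × v₂ = (-0.576, -0.340, 0.712) (taken with n_z > 0).
True dip = arccos(n_z / |n|) = arccos(0.7284) = 43.2°.
The horizontal component of n points toward azimuth atan2(n_x, n_y) = 239°, the dip direction.

true dip 43°, dip direction 240°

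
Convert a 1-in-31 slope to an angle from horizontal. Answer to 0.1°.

1.8°

tan θ = 1/31 = 0.0323
θ = arctan(0.0323) = 1.85°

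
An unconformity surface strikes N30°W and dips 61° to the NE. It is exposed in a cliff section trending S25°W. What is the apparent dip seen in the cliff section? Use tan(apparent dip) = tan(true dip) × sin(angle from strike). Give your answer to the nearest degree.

The section lies 55° from the strike.
tan(apparent dip) = tan 61° · sin 55° = 1.4778
α = arctan(1.4778) = 55.91°

56°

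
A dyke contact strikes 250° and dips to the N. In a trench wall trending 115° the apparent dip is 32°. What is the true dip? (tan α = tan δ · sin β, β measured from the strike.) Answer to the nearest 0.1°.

β = acute angle between strike 250° and section 115° = 45°.
tan(true dip) = tan 32° / sin 45° = 0.8837
δ = arctan(0.8837) = 41.47°

41.5°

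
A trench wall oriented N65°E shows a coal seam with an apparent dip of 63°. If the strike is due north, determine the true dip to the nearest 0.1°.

β = acute angle between strike due north and section N65°E = 65°.
tan(true dip) = tan 63° / sin 65° = 2.1655
δ = arctan(2.1655) = 65.21°

65.2°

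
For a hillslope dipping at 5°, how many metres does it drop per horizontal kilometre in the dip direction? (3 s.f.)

drop per km = 1000 × tan 5° = 1000 × 0.0875

87.5 m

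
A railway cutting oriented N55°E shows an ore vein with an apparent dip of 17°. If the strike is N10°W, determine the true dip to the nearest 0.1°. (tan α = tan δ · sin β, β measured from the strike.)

18.6°

β = acute angle between strike N10°W and section N55°E = 65°.
tan(true dip) = tan 17° / sin 65° = 0.3373
δ = arctan(0.3373) = 18.64°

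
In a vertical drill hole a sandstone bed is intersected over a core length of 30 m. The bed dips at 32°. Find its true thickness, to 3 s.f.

25.4 m

True thickness t = h · cos(dip) = 30 × cos 32°
t = 30 × 0.8480 = 25.441 m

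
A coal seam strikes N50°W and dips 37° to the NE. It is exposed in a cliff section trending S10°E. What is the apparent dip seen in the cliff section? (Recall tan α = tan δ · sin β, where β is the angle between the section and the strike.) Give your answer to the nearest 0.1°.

25.8°

The strike is N50°W and the section trends S10°E; the acute angle between them is β = 40°.
tan α = tan 37° × sin 40° = 0.7536 × 0.6428 = 0.4844
apparent dip = arctan 0.4844 = 25.84°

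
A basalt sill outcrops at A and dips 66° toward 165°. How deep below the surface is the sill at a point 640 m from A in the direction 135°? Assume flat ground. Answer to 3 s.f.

1240 m

The hole lies 30° from the dip direction, so the down-dip offset is 640 × cos 30° = 554.26 m.
Depth = down-dip offset × tan(dip) = 554.26 × tan 66° = 554.26 × 2.2460
Depth = 1244.88 m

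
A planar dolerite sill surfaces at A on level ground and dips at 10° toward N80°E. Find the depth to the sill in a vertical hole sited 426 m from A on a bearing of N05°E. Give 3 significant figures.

19.4 m

The hole lies 75° from the dip direction, so the down-dip offset is 426 × cos 75° = 110.26 m.
Depth = down-dip offset × tan(dip) = 110.26 × tan 10° = 110.26 × 0.1763
Depth = 19.44 m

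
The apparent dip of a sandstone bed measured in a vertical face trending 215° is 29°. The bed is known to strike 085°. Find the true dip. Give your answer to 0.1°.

The section is 50° from the strike.
tan(true dip) = tan 29° / sin 50° = 0.7236
δ = arctan(0.7236) = 35.89°

35.9°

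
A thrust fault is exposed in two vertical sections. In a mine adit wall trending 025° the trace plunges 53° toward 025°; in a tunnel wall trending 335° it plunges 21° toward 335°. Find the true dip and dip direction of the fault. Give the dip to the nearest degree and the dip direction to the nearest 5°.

Each apparent-dip line lies in the plane. As unit vectors (x east, y north, z up), v₁ plunges 53°→025° and v₂ plunges 21°→335°.
The plane normal is n = v₁ × v₂ ∝ (0.480, 0.406, 0.430).
True dip = arccos(n_z / |n|) = arccos(0.5647) = 55.6°.
The horizontal component of n points toward azimuth atan2(n_x, n_y) = 50°, the dip direction.

true dip 56°, dip direction 050°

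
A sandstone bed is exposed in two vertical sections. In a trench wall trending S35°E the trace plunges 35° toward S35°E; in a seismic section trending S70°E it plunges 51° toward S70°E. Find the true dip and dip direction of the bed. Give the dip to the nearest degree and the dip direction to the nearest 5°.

true dip 53°, dip direction 085°

Each apparent-dip line lies in the plane. As unit vectors (x east, y north, z up), v₁ plunges 35°→S35°E and v₂ plunges 51°→S70°E.
n = v₁ × v₂ = (0.398, 0.026, 0.296) (taken with n_z > 0).
True dip = arccos(n_z / |n|) = arccos(0.5955) = 53.4°.
Dip direction = azimuth of (n_x, n_y) = atan2(0.398, 0.026) = 86°.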